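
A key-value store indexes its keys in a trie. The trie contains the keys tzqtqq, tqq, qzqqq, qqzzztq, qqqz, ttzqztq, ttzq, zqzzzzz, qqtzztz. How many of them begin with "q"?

Filter for entries beginning with "q":
Matches: "qqqz", "qqtzztz", "qqzzztq", "qzqqq"
Count: 4

4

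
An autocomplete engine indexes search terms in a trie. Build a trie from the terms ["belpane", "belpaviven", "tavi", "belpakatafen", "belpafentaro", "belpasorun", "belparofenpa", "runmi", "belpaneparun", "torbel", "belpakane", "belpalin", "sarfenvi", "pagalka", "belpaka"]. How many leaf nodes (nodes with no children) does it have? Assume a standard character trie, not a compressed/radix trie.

13

A leaf is a node with no children — equivalently, the end of a word that is not a proper prefix of any other stored word.
Those words: "belpafentaro", "belpakane", "belpakatafen", "belpalin", "belpaneparun", "belparofenpa", "belpasorun", "belpaviven", "pagalka", "runmi", "sarfenvi", "tavi", "torbel"
Leaf count: 13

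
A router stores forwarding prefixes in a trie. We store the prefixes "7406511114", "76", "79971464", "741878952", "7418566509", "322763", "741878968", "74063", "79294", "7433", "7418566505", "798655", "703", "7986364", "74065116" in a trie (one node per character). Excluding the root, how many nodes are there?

56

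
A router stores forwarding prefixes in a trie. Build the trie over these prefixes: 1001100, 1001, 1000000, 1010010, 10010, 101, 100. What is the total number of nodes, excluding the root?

For each word, the new-node count is its length minus the longest prefix already in the trie:
  "1001100" → 7 new (1, 0, 0, 1, 1, 0, 0)
  "1001" → prefix "1001" already present; 0 new (none)
  "1000000" → prefix "100" already present; 4 new (0, 0, 0, 0)
  "1010010" → prefix "10" already present; 5 new (1, 0, 0, 1, 0)
  "10010" → prefix "1001" already present; 1 new (0)
  "101" → prefix "101" already present; 0 new (none)
  "100" → prefix "100" already present; 0 new (none)
Total nodes = 7 + 0 + 4 + 5 + 1 + 0 + 0 = 17

17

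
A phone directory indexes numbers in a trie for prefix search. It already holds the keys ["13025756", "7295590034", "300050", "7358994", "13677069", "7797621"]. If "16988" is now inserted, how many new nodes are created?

Walking "16988" from the root, the first 1 characters ("1") follow existing edges; "6" is the first miss.
New nodes needed: |"16988"| − 1 = 5 − 1 = 4.

4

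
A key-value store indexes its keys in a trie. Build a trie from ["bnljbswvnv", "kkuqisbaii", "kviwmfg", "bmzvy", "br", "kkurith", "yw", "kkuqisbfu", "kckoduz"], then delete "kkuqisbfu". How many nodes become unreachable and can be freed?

2

A node on "kkuqisbfu"'s path can go only if nothing else ends at it or branches off below it.
The suffix "fu" (2 nodes) is used only by "kkuqisbfu"; the node for "kkuqisb" still has the child "a", so pruning stops there.
Nodes removed: 2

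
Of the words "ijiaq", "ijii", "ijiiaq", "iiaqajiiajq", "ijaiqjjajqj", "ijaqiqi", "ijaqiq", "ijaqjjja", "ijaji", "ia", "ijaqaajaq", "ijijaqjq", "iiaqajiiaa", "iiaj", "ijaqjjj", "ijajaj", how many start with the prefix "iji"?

Walk to "iji"; the words in its subtree are exactly those with that prefix.
Words under "iji": ijiaq, ijii, ijiiaq, ijijaqjq
Count: 4

4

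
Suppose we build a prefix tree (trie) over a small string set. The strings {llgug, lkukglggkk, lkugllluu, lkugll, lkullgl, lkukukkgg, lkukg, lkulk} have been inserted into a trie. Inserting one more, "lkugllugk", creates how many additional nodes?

The longest prefix of "lkugllugk" already in the trie is "lkugll" (length 6).
So 9 − 6 = 3 new nodes.

3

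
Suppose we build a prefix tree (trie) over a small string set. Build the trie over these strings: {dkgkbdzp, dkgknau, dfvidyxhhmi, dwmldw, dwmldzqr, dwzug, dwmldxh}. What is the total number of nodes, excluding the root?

34

Count nodes per top-level branch (shared prefixes stored once):
  'd'-branch (dfvidyxhhmi, dkgkbdzp, dkgknau, dwmldw, dwmldxh, dwmldzqr, dwzug): 34 nodes
Sum: 34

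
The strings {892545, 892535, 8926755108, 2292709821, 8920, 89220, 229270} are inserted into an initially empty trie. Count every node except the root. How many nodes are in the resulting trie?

28

Count nodes per top-level branch (shared prefixes stored once):
  '2'-branch (229270, 2292709821): 10 nodes
  '8'-branch (8920, 89220, 892535, 892545, 8926755108): 18 nodes
Sum: 28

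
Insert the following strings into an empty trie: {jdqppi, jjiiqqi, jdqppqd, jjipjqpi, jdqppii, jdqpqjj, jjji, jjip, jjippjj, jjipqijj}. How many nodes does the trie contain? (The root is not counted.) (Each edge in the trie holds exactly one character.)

32

Insert word by word; a character creates a node only if that edge doesn't already exist:
  "jdqppi" → 6 new (j, d, q, p, p, i)
  "jjiiqqi" → prefix "j" already present; 6 new (j, i, i, q, q, i)
  "jdqppqd" → prefix "jdqpp" already present; 2 new (q, d)
  "jjipjqpi" → prefix "jji" already present; 5 new (p, j, q, p, i)
  "jdqppii" → prefix "jdqppi" already present; 1 new (i)
  "jdqpqjj" → prefix "jdqp" already present; 3 new (q, j, j)
  "jjji" → prefix "jj" already present; 2 new (j, i)
  "jjip" → prefix "jjip" already present; 0 new (none)
  "jjippjj" → prefix "jjip" already present; 3 new (p, j, j)
  "jjipqijj" → prefix "jjip" already present; 4 new (q, i, j, j)
Total nodes = 6 + 6 + 2 + 5 + 1 + 3 + 2 + 0 + 3 + 4 = 32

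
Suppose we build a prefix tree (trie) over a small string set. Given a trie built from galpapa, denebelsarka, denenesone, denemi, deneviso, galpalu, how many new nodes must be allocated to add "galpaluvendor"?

The longest prefix of "galpaluvendor" already in the trie is "galpalu" (length 7).
So 13 − 7 = 6 new nodes.

6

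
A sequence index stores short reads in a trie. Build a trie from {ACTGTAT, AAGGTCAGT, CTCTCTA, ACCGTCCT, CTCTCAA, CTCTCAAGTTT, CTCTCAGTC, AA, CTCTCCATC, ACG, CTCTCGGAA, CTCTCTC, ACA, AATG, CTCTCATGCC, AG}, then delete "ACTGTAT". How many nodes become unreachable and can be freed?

5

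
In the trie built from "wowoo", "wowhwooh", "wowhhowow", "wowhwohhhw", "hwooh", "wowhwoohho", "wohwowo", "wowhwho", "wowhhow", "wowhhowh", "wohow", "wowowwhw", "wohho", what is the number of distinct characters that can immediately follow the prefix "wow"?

2

The children of the "wow" node are the distinct next characters among strings starting with "wow".
Characters that immediately follow "wow" among the stored strings: {h, o}.
That node has 2 child edges.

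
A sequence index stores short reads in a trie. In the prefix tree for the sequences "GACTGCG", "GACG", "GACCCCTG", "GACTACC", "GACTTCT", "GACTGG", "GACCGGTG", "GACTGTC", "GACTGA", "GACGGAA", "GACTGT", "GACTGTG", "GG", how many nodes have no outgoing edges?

A leaf is a node with no children — equivalently, the end of a word that is not a proper prefix of any other stored word.
Those words: "GACCCCTG", "GACCGGTG", "GACGGAA", "GACTACC", "GACTGA", "GACTGCG", "GACTGG", "GACTGTC", "GACTGTG", "GACTTCT", "GG"
Leaf count: 11

11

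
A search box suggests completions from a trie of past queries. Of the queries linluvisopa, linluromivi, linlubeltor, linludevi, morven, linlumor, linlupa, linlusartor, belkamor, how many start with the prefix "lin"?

Traverse to the node for "lin", then collect every word in that subtree.
Matches: "linlubeltor", "linludevi", "linlumor", "linlupa", "linluromivi", "linlusartor", "linluvisopa"
Count: 7

7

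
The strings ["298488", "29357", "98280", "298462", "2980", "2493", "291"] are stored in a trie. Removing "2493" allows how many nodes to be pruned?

A node on "2493"'s path can go only if nothing else ends at it or branches off below it.
The suffix "493" (3 nodes) is used only by "2493"; the node for "2" still has the child "9", so pruning stops there.
Nodes removed: 3

3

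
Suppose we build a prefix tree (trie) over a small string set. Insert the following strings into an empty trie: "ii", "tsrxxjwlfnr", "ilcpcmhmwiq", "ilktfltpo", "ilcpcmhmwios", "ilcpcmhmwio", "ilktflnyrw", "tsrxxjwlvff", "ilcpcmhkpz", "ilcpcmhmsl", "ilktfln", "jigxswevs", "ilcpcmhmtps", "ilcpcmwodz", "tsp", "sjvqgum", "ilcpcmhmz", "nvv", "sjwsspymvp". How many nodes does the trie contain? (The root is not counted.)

Insert word by word; a character creates a node only if that edge doesn't already exist:
  "ii" → 2 new (i, i)
  "tsrxxjwlfnr" → 11 new (t, s, r, x, x, j, w, l, f, n, r)
  "ilcpcmhmwiq" → prefix "i" already present; 10 new (l, c, p, c, m, h, m, w, i, q)
  "ilktfltpo" → prefix "il" already present; 7 new (k, t, f, l, t, p, o)
  "ilcpcmhmwios" → prefix "ilcpcmhmwi" already present; 2 new (o, s)
  "ilcpcmhmwio" → prefix "ilcpcmhmwio" already present; 0 new (none)
  "ilktflnyrw" → prefix "ilktfl" already present; 4 new (n, y, r, w)
  "tsrxxjwlvff" → prefix "tsrxxjwl" already present; 3 new (v, f, f)
  "ilcpcmhkpz" → prefix "ilcpcmh" already present; 3 new (k, p, z)
  "ilcpcmhmsl" → prefix "ilcpcmhm" already present; 2 new (s, l)
  "ilktfln" → prefix "ilktfln" already present; 0 new (none)
  "jigxswevs" → 9 new (j, i, g, x, s, w, e, v, s)
  "ilcpcmhmtps" → prefix "ilcpcmhm" already present; 3 new (t, p, s)
  "ilcpcmwodz" → prefix "ilcpcm" already present; 4 new (w, o, d, z)
  "tsp" → prefix "ts" already present; 1 new (p)
  "sjvqgum" → 7 new (s, j, v, q, g, u, m)
  "ilcpcmhmz" → prefix "ilcpcmhm" already present; 1 new (z)
  "nvv" → 3 new (n, v, v)
  "sjwsspymvp" → prefix "sj" already present; 8 new (w, s, s, p, y, m, v, p)
Total nodes = 2 + 11 + 10 + 7 + 2 + 0 + 4 + 3 + 3 + 2 + 0 + 9 + 3 + 4 + 1 + 7 + 1 + 3 + 8 = 80

80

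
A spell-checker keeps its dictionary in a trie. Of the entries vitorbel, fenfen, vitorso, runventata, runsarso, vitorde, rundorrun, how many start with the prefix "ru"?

Filter for entries beginning with "ru":
Matches: "rundorrun", "runsarso", "runventata"
Count: 3

3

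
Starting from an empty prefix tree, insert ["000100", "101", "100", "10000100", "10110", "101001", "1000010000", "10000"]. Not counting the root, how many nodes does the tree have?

22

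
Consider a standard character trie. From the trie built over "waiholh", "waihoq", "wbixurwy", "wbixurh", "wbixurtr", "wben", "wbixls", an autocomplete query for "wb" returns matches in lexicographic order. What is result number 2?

wbixls

Filter for "wb…" and sort: "wben", "wbixls", "wbixurh", "wbixurtr", "wbixurwy"
Position 2: wbixls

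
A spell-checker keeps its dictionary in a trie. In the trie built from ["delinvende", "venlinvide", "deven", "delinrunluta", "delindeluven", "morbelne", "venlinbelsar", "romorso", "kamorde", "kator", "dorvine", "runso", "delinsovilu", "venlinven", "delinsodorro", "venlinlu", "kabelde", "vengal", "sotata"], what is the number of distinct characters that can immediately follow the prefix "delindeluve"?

Walk "delindeluve" from the root, arriving at one node.
Distinct next characters after "delindeluve": n.
That node has 1 child edge.

1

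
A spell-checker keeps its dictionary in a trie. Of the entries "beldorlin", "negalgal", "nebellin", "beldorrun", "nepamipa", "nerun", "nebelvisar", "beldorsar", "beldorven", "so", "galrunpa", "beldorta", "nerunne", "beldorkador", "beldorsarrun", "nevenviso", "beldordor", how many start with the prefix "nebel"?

2

Walk to "nebel"; the words in its subtree are exactly those with that prefix.
Words under "nebel": nebellin, nebelvisar
Count: 2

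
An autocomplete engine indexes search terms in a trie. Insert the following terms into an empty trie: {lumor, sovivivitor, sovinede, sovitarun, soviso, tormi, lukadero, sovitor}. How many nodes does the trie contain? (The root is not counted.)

40

Trie structure (* marks end of a word):
(root)
├─ l
│  └─ u
│     ├─ k
│     │  └─ a
│     │     └─ d
│     │        └─ e
│     │           └─ r
│     │              └─ o *
│     └─ m
│        └─ o
│           └─ r *
├─ s
│  └─ o
│     └─ v
│        └─ i
│           ├─ n
│           │  └─ e
│           │     └─ d
│           │        └─ e *
│           ├─ s
│           │  └─ o *
│           ├─ t
│           │  ├─ a
│           │  │  └─ r
│           │  │     └─ u
│           │  │        └─ n *
│           │  └─ o
│           │     └─ r *
│           └─ v
│              └─ i
│                 └─ v
│                    └─ i
│                       └─ t
│                          └─ o
│                             └─ r *
└─ t
   └─ o
      └─ r
         └─ m
            └─ i *
Counting every labelled node above: 40.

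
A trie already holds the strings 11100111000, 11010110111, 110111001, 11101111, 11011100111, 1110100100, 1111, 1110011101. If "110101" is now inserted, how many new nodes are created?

0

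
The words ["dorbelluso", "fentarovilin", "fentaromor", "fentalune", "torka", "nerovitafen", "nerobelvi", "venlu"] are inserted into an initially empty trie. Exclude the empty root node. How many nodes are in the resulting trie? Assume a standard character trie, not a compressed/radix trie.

Insert word by word; a character creates a node only if that edge doesn't already exist:
  "dorbelluso" → 10 new (d, o, r, b, e, l, l, u, s, o)
  "fentarovilin" → 12 new (f, e, n, t, a, r, o, v, i, l, i, n)
  "fentaromor" → prefix "fentaro" already present; 3 new (m, o, r)
  "fentalune" → prefix "fenta" already present; 4 new (l, u, n, e)
  "torka" → 5 new (t, o, r, k, a)
  "nerovitafen" → 11 new (n, e, r, o, v, i, t, a, f, e, n)
  "nerobelvi" → prefix "nero" already present; 5 new (b, e, l, v, i)
  "venlu" → 5 new (v, e, n, l, u)
Total nodes = 10 + 12 + 3 + 4 + 5 + 11 + 5 + 5 = 55

55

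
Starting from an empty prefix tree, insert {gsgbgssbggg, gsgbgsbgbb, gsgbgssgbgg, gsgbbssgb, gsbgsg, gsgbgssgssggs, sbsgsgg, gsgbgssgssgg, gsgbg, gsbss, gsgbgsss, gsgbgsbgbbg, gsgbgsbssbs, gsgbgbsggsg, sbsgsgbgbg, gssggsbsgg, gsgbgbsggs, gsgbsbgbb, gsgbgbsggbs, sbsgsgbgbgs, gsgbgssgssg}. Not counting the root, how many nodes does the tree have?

74

For each word, the new-node count is its length minus the longest prefix already in the trie:
  "gsgbgssbggg" → 11 new (g, s, g, b, g, s, s, b, g, g, g)
  "gsgbgsbgbb" → prefix "gsgbgs" already present; 4 new (b, g, b, b)
  "gsgbgssgbgg" → prefix "gsgbgss" already present; 4 new (g, b, g, g)
  "gsgbbssgb" → prefix "gsgb" already present; 5 new (b, s, s, g, b)
  "gsbgsg" → prefix "gs" already present; 4 new (b, g, s, g)
  "gsgbgssgssggs" → prefix "gsgbgssg" already present; 5 new (s, s, g, g, s)
  "sbsgsgg" → 7 new (s, b, s, g, s, g, g)
  "gsgbgssgssgg" → prefix "gsgbgssgssgg" already present; 0 new (none)
  "gsgbg" → prefix "gsgbg" already present; 0 new (none)
  "gsbss" → prefix "gsb" already present; 2 new (s, s)
  "gsgbgsss" → prefix "gsgbgss" already present; 1 new (s)
  "gsgbgsbgbbg" → prefix "gsgbgsbgbb" already present; 1 new (g)
  "gsgbgsbssbs" → prefix "gsgbgsb" already present; 4 new (s, s, b, s)
  "gsgbgbsggsg" → prefix "gsgbg" already present; 6 new (b, s, g, g, s, g)
  "sbsgsgbgbg" → prefix "sbsgsg" already present; 4 new (b, g, b, g)
  "gssggsbsgg" → prefix "gs" already present; 8 new (s, g, g, s, b, s, g, g)
  "gsgbgbsggs" → prefix "gsgbgbsggs" already present; 0 new (none)
  "gsgbsbgbb" → prefix "gsgb" already present; 5 new (s, b, g, b, b)
  "gsgbgbsggbs" → prefix "gsgbgbsgg" already present; 2 new (b, s)
  "sbsgsgbgbgs" → prefix "sbsgsgbgbg" already present; 1 new (s)
  "gsgbgssgssg" → prefix "gsgbgssgssg" already present; 0 new (none)
Total nodes = 11 + 4 + 4 + 5 + 4 + 5 + 7 + 0 + 0 + 2 + 1 + 1 + 4 + 6 + 4 + 8 + 0 + 5 + 2 + 1 + 0 = 74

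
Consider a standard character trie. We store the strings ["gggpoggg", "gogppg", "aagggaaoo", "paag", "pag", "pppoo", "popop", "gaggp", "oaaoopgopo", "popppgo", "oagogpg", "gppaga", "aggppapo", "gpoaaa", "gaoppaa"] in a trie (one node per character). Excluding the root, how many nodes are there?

For each word, the new-node count is its length minus the longest prefix already in the trie:
  "gggpoggg" → 8 new (g, g, g, p, o, g, g, g)
  "gogppg" → prefix "g" already present; 5 new (o, g, p, p, g)
  "aagggaaoo" → 9 new (a, a, g, g, g, a, a, o, o)
  "paag" → 4 new (p, a, a, g)
  "pag" → prefix "pa" already present; 1 new (g)
  "pppoo" → prefix "p" already present; 4 new (p, p, o, o)
  "popop" → prefix "p" already present; 4 new (o, p, o, p)
  "gaggp" → prefix "g" already present; 4 new (a, g, g, p)
  "oaaoopgopo" → 10 new (o, a, a, o, o, p, g, o, p, o)
  "popppgo" → prefix "pop" already present; 4 new (p, p, g, o)
  "oagogpg" → prefix "oa" already present; 5 new (g, o, g, p, g)
  "gppaga" → prefix "g" already present; 5 new (p, p, a, g, a)
  "aggppapo" → prefix "a" already present; 7 new (g, g, p, p, a, p, o)
  "gpoaaa" → prefix "gp" already present; 4 new (o, a, a, a)
  "gaoppaa" → prefix "ga" already present; 5 new (o, p, p, a, a)
Total nodes = 8 + 5 + 9 + 4 + 1 + 4 + 4 + 4 + 10 + 4 + 5 + 5 + 7 + 4 + 5 = 79

79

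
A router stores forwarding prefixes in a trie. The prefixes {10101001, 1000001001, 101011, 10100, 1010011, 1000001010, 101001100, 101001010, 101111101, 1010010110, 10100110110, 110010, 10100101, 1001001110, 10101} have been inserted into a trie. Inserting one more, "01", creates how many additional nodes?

No existing word starts with "0", so every character of "01" needs a new node.
2 − 0 = 2 new nodes.

2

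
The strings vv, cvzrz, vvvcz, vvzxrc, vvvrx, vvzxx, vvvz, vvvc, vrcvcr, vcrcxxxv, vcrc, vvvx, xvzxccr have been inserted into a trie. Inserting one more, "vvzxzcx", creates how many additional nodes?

3

"vvzx" is already a path in the trie; the remaining "zcx" must be added.
New nodes needed: |"vvzxzcx"| − 4 = 7 − 4 = 3.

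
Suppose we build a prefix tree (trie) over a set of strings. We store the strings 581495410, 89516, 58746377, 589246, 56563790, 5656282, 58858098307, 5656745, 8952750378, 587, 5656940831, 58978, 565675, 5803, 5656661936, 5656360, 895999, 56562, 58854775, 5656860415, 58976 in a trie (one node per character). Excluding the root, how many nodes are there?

86

Count nodes per top-level branch (shared prefixes stored once):
  '5'-branch (56562, 5656282, 5656360, 56563790, 5656661936, 5656745, 565675, 5656860415, 5656940831, 5803, 581495410, 587, 58746377, 58854775, 58858098307, 589246, 58976, 58978): 71 nodes
  '8'-branch (89516, 8952750378, 895999): 15 nodes
Sum: 86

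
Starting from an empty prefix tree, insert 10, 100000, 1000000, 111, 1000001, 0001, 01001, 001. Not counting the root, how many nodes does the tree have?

19

Count nodes per top-level branch (shared prefixes stored once):
  '0'-branch (0001, 001, 01001): 9 nodes
  '1'-branch (10, 100000, 1000000, 1000001, 111): 10 nodes
Sum: 19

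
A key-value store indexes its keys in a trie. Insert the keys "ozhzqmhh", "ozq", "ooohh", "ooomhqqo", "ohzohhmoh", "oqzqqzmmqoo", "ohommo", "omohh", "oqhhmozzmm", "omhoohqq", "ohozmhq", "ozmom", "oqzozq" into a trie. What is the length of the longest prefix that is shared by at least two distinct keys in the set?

3

Look for the deepest trie node that still has at least two words in its subtree.
"ohommo" and "ohozmhq" agree on "oho" (3 characters) before diverging; nothing deeper is shared.
Longest shared-prefix length: 3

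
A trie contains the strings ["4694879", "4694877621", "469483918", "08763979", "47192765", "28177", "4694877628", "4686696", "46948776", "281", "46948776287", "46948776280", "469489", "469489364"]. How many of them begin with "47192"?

1

Traverse to the node for "47192", then collect every word in that subtree.
Matches: "47192765"
Count: 1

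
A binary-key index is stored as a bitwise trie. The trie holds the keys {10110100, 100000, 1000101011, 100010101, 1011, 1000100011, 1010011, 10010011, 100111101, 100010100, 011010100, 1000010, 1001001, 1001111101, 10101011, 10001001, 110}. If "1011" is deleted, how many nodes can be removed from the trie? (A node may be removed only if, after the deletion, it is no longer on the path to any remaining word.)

A node on "1011"'s path can go only if nothing else ends at it or branches off below it.
Every node on "1011" is still needed (e.g. by "10110100"), so nothing is freed.
Nodes removed: 0

0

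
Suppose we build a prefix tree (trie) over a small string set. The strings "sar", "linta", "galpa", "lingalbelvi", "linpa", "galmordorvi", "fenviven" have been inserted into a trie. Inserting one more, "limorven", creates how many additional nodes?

The longest prefix of "limorven" already in the trie is "li" (length 2).
New nodes needed: |"limorven"| − 2 = 8 − 2 = 6.

6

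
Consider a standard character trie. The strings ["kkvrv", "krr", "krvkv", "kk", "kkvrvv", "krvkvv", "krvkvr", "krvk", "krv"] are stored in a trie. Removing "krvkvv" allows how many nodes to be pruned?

1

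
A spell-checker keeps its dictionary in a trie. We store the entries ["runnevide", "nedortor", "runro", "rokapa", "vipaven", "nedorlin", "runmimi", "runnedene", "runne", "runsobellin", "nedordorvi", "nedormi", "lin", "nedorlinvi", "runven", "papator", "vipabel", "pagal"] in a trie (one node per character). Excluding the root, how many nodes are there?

For each word, the new-node count is its length minus the longest prefix already in the trie:
  "runnevide" → 9 new (r, u, n, n, e, v, i, d, e)
  "nedortor" → 8 new (n, e, d, o, r, t, o, r)
  "runro" → prefix "run" already present; 2 new (r, o)
  "rokapa" → prefix "r" already present; 5 new (o, k, a, p, a)
  "vipaven" → 7 new (v, i, p, a, v, e, n)
  "nedorlin" → prefix "nedor" already present; 3 new (l, i, n)
  "runmimi" → prefix "run" already present; 4 new (m, i, m, i)
  "runnedene" → prefix "runne" already present; 4 new (d, e, n, e)
  "runne" → prefix "runne" already present; 0 new (none)
  "runsobellin" → prefix "run" already present; 8 new (s, o, b, e, l, l, i, n)
  "nedordorvi" → prefix "nedor" already present; 5 new (d, o, r, v, i)
  "nedormi" → prefix "nedor" already present; 2 new (m, i)
  "lin" → 3 new (l, i, n)
  "nedorlinvi" → prefix "nedorlin" already present; 2 new (v, i)
  "runven" → prefix "run" already present; 3 new (v, e, n)
  "papator" → 7 new (p, a, p, a, t, o, r)
  "vipabel" → prefix "vipa" already present; 3 new (b, e, l)
  "pagal" → prefix "pa" already present; 3 new (g, a, l)
Total nodes = 9 + 8 + 2 + 5 + 7 + 3 + 4 + 4 + 0 + 8 + 5 + 2 + 3 + 2 + 3 + 7 + 3 + 3 = 78

78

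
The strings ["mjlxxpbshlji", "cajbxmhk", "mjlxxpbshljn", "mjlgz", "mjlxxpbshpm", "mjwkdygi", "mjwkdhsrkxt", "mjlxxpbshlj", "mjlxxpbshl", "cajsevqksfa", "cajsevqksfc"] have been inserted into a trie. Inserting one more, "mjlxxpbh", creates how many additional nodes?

Walking "mjlxxpbh" from the root, the first 7 characters ("mjlxxpb") follow existing edges; "h" is the first miss.
New nodes needed: |"mjlxxpbh"| − 7 = 8 − 7 = 1.

1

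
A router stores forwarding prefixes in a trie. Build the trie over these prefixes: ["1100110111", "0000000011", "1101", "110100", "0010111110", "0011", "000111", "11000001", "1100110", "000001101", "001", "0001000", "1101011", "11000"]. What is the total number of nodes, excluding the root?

Insert word by word; a character creates a node only if that edge doesn't already exist:
  "1100110111" → 10 new (1, 1, 0, 0, 1, 1, 0, 1, 1, 1)
  "0000000011" → 10 new (0, 0, 0, 0, 0, 0, 0, 0, 1, 1)
  "1101" → prefix "110" already present; 1 new (1)
  "110100" → prefix "1101" already present; 2 new (0, 0)
  "0010111110" → prefix "00" already present; 8 new (1, 0, 1, 1, 1, 1, 1, 0)
  "0011" → prefix "001" already present; 1 new (1)
  "000111" → prefix "000" already present; 3 new (1, 1, 1)
  "11000001" → prefix "1100" already present; 4 new (0, 0, 0, 1)
  "1100110" → prefix "1100110" already present; 0 new (none)
  "000001101" → prefix "00000" already present; 4 new (1, 1, 0, 1)
  "001" → prefix "001" already present; 0 new (none)
  "0001000" → prefix "0001" already present; 3 new (0, 0, 0)
  "1101011" → prefix "11010" already present; 2 new (1, 1)
  "11000" → prefix "11000" already present; 0 new (none)
Total nodes = 10 + 10 + 1 + 2 + 8 + 1 + 3 + 4 + 0 + 4 + 0 + 3 + 2 + 0 = 48

48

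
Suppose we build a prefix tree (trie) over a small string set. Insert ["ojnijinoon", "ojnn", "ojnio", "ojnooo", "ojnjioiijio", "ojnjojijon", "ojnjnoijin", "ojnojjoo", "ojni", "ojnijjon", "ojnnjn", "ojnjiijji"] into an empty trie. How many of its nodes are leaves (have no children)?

A leaf is a node with no children — equivalently, the end of a word that is not a proper prefix of any other stored word.
Those words: "ojnijinoon", "ojnijjon", "ojnio", "ojnjiijji", "ojnjioiijio", "ojnjnoijin", "ojnjojijon", "ojnnjn", "ojnojjoo", "ojnooo"
Leaf count: 10

10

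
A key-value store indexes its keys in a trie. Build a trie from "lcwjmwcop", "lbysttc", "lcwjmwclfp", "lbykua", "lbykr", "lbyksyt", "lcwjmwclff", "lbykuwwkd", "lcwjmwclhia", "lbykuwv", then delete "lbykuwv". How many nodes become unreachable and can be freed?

Walk "lbykuwv" from the leaf back toward the root, removing each node that no remaining word uses.
The suffix "v" (1 node) is used only by "lbykuwv"; the node for "lbykuw" still has the child "w", so pruning stops there.
Nodes removed: 1

1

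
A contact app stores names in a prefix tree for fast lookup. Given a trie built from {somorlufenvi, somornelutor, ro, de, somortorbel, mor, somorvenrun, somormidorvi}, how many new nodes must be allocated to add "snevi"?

4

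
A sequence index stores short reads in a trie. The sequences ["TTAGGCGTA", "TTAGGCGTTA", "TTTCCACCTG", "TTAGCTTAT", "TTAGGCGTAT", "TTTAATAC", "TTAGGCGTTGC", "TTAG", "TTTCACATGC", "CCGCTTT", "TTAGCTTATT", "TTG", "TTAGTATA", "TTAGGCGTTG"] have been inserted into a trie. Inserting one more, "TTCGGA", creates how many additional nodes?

4

"TT" is already a path in the trie; the remaining "CGGA" must be added.
So 6 − 2 = 4 new nodes.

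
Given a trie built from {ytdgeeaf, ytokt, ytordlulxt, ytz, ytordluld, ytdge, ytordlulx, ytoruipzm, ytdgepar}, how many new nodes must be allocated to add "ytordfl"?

Walking "ytordfl" from the root, the first 5 characters ("ytord") follow existing edges; "f" is the first miss.
New nodes needed: |"ytordfl"| − 5 = 7 − 5 = 2.

2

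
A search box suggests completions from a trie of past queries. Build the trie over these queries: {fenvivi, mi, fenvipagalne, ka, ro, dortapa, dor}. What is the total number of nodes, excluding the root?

27

Trie structure (* marks end of a word):
(root)
├─ d
│  └─ o
│     └─ r *
│        └─ t
│           └─ a
│              └─ p
│                 └─ a *
├─ f
│  └─ e
│     └─ n
│        └─ v
│           └─ i
│              ├─ p
│              │  └─ a
│              │     └─ g
│              │        └─ a
│              │           └─ l
│              │              └─ n
│              │                 └─ e *
│              └─ v
│                 └─ i *
├─ k
│  └─ a *
├─ m
│  └─ i *
└─ r
   └─ o *
Counting every labelled node above: 27.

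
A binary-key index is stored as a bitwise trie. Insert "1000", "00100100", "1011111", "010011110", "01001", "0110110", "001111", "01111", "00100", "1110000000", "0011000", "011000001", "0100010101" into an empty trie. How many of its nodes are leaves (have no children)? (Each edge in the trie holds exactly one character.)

11

Leaves are exactly the stored words that no other stored word extends.
Those words: "00100100", "0011000", "001111", "0100010101", "010011110", "011000001", "0110110", "01111", "1000", "1011111", "1110000000"
Leaf count: 11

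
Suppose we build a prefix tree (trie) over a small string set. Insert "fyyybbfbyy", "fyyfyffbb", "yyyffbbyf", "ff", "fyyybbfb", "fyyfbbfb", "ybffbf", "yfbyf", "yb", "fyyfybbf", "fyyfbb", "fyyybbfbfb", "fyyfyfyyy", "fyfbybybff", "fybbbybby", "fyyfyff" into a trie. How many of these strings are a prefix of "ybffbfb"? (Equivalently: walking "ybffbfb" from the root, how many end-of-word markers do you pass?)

Check each prefix of "ybffbfb" against the stored set — each match is an end-marker on the path.
Prefixes of the query that are stored words: "yb", "ybffbf"
Count: 2

2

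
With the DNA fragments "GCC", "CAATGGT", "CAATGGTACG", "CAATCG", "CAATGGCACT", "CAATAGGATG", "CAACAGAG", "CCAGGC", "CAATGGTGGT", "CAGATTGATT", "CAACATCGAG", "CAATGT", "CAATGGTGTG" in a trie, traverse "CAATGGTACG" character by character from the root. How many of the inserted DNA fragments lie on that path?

2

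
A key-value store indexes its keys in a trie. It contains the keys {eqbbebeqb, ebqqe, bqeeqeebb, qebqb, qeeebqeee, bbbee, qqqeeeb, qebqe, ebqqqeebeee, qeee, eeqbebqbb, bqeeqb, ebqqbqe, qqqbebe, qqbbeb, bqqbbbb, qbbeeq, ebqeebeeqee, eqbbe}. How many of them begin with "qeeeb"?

Walk to "qeeeb"; the words in its subtree are exactly those with that prefix.
Words under "qeeeb": qeeebqeee
Count: 1

1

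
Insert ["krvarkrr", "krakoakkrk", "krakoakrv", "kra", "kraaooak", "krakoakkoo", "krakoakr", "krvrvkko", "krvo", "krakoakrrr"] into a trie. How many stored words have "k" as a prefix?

10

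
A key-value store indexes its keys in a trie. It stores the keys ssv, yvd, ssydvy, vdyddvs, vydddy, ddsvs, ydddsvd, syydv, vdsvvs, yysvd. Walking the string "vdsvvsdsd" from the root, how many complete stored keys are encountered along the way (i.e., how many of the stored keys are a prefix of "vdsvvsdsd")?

1

Walk "vdsvvsdsd" from the root; an end-of-word marker is hit whenever a stored word is a prefix of "vdsvvsdsd".
Prefixes of the query that are stored words: "vdsvvs"
Count: 1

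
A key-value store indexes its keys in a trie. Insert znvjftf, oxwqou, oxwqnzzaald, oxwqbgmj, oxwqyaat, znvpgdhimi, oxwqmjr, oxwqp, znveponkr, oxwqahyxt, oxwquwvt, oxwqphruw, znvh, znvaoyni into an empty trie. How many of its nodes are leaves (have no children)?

A leaf is a node with no children — equivalently, the end of a word that is not a proper prefix of any other stored word.
Those words: "oxwqahyxt", "oxwqbgmj", "oxwqmjr", "oxwqnzzaald", "oxwqou", "oxwqphruw", "oxwquwvt", "oxwqyaat", "znvaoyni", "znveponkr", "znvh", "znvjftf", "znvpgdhimi"
Leaf count: 13

13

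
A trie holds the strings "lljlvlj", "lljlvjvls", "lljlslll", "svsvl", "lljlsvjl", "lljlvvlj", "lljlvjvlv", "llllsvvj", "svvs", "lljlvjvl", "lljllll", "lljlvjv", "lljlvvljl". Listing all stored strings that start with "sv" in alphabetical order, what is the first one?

svsvl

Words with prefix "sv", in lexicographic order: "svsvl", "svvs"
Position 1: svsvl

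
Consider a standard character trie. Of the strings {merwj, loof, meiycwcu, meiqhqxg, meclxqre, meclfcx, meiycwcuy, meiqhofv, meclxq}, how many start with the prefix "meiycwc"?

2

Walk to "meiycwc"; the words in its subtree are exactly those with that prefix.
Matches: "meiycwcu", "meiycwcuy"
Count: 2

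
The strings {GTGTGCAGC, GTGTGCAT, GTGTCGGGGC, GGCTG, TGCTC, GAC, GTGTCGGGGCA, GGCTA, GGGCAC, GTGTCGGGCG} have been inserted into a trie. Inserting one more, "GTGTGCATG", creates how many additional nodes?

The longest prefix of "GTGTGCATG" already in the trie is "GTGTGCAT" (length 8).
New nodes needed: |"GTGTGCATG"| − 8 = 9 − 8 = 1.

1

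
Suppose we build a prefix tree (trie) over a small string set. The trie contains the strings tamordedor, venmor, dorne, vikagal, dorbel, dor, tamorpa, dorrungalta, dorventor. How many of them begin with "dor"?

5

Walk to "dor"; the words in its subtree are exactly those with that prefix.
Matches: "dor", "dorbel", "dorne", "dorrungalta", "dorventor"
Count: 5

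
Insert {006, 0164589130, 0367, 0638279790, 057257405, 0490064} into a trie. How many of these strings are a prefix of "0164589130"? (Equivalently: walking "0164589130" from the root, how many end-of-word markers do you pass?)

Check each prefix of "0164589130" against the stored set — each match is an end-marker on the path.
Prefixes of the query that are stored words: "0164589130"
Count: 1

1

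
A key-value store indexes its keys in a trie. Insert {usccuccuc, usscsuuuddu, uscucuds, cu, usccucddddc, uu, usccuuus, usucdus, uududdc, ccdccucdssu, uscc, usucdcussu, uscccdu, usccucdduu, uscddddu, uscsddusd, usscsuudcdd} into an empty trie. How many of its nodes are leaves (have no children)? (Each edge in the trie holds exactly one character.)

15

A leaf is a node with no children — equivalently, the end of a word that is not a proper prefix of any other stored word.
Those words: "ccdccucdssu", "cu", "uscccdu", "usccuccuc", "usccucddddc", "usccucdduu", "usccuuus", "uscddddu", "uscsddusd", "uscucuds", "usscsuudcdd", "usscsuuuddu", "usucdcussu", "usucdus", "uududdc"
Leaf count: 15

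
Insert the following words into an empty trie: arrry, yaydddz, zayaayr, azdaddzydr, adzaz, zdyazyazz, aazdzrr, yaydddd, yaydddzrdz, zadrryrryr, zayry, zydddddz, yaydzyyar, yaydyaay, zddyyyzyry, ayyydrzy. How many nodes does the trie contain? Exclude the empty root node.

91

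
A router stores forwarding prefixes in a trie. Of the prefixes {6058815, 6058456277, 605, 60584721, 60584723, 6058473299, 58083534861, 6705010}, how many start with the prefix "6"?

7

Walk to "6"; the words in its subtree are exactly those with that prefix.
Words under "6": 605, 6058456277, 60584721, 60584723, 6058473299, 6058815, 6705010
Count: 7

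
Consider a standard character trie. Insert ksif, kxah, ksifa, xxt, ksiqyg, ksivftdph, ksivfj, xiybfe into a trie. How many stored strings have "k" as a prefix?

Traverse to the node for "k", then collect every word in that subtree.
Words under "k": ksif, ksifa, ksiqyg, ksivfj, ksivftdph, kxah
Count: 6

6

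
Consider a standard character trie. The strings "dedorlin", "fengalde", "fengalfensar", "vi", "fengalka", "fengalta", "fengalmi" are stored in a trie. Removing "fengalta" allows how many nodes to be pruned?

After clearing the end-marker at "fengalta", prune upward until reaching a node still needed by another word.
The suffix "ta" (2 nodes) is used only by "fengalta"; the node for "fengal" still has the child "d", so pruning stops there.
Nodes removed: 2

2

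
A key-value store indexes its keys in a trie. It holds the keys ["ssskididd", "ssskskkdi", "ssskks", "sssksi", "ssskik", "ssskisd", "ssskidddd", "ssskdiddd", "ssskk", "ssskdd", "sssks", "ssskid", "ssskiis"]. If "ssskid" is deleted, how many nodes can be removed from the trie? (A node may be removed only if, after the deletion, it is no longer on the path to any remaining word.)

After clearing the end-marker at "ssskid", prune upward until reaching a node still needed by another word.
Every node on "ssskid" is still needed (e.g. by "ssskididd"), so nothing is freed.
Nodes removed: 0

0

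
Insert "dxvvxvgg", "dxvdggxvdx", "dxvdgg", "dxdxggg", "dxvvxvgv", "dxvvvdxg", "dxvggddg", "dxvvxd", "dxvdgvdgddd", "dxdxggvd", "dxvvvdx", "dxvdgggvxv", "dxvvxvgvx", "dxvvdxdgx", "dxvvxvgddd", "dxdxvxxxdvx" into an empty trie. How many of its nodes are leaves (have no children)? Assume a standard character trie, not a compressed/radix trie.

Leaves are exactly the stored words that no other stored word extends.
Those words: "dxdxggg", "dxdxggvd", "dxdxvxxxdvx", "dxvdgggvxv", "dxvdggxvdx", "dxvdgvdgddd", "dxvggddg", "dxvvdxdgx", "dxvvvdxg", "dxvvxd", "dxvvxvgddd", "dxvvxvgg", "dxvvxvgvx"
Leaf count: 13

13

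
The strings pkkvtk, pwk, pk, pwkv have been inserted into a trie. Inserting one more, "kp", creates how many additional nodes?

2

No existing word starts with "k", so every character of "kp" needs a new node.
2 − 0 = 2 new nodes.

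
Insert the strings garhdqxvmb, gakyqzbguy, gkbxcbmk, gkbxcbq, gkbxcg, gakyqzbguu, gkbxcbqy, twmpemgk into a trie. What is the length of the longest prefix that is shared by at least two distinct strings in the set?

Look for the deepest trie node that still has at least two words in its subtree.
e.g. "gakyqzbguu" and "gakyqzbguy" share the prefix "gakyqzbgu" of length 9; no pair shares a longer one.
Longest shared-prefix length: 9

9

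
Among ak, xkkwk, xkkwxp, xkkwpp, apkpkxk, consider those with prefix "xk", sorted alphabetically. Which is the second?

DFS of the "xk" subtree visits, in order: "xkkwk", "xkkwpp", "xkkwxp"
The 2nd is xkkwpp.

xkkwpp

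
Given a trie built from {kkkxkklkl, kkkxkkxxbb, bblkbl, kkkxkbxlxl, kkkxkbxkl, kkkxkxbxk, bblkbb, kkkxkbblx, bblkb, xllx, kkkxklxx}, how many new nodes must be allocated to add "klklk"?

The longest prefix of "klklk" already in the trie is "k" (length 1).
Each of the 4 remaining characters creates one node.

4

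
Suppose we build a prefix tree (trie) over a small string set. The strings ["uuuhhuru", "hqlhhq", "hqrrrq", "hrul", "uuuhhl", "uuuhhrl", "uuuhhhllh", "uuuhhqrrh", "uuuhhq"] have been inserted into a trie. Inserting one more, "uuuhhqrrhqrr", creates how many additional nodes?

3

Walking "uuuhhqrrhqrr" from the root, the first 9 characters ("uuuhhqrrh") follow existing edges; "q" is the first miss.
Each of the 3 remaining characters creates one node.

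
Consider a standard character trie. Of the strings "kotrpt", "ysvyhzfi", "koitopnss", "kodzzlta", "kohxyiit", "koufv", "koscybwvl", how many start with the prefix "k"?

6

Filter for entries beginning with "k":
Matches: "kodzzlta", "kohxyiit", "koitopnss", "koscybwvl", "kotrpt", "koufv"
Count: 6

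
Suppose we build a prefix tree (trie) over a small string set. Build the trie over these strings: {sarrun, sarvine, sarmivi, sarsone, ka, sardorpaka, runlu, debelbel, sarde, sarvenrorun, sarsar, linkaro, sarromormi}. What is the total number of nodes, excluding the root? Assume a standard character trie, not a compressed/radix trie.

63

Trace insertions, counting only characters that open a new branch:
  "sarrun" → 6 new (s, a, r, r, u, n)
  "sarvine" → prefix "sar" already present; 4 new (v, i, n, e)
  "sarmivi" → prefix "sar" already present; 4 new (m, i, v, i)
  "sarsone" → prefix "sar" already present; 4 new (s, o, n, e)
  "ka" → 2 new (k, a)
  "sardorpaka" → prefix "sar" already present; 7 new (d, o, r, p, a, k, a)
  "runlu" → 5 new (r, u, n, l, u)
  "debelbel" → 8 new (d, e, b, e, l, b, e, l)
  "sarde" → prefix "sard" already present; 1 new (e)
  "sarvenrorun" → prefix "sarv" already present; 7 new (e, n, r, o, r, u, n)
  "sarsar" → prefix "sars" already present; 2 new (a, r)
  "linkaro" → 7 new (l, i, n, k, a, r, o)
  "sarromormi" → prefix "sarr" already present; 6 new (o, m, o, r, m, i)
Total nodes = 6 + 4 + 4 + 4 + 2 + 7 + 5 + 8 + 1 + 7 + 2 + 7 + 6 = 63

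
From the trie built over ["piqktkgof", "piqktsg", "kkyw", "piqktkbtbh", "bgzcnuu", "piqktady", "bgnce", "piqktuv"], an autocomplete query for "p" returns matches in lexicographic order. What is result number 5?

piqktuv

Filter for "p…" and sort: "piqktady", "piqktkbtbh", "piqktkgof", "piqktsg", "piqktuv"
Position 5: piqktuv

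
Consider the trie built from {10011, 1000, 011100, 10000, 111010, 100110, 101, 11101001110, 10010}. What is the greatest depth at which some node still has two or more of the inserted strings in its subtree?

6

The deepest shared node is where two words last agree before diverging.
"111010" and "11101001110" agree on "111010" (6 characters) before diverging; nothing deeper is shared.
Longest shared-prefix length: 6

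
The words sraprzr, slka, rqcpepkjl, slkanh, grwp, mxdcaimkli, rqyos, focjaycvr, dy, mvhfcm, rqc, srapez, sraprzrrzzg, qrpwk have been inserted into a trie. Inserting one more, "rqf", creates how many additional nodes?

1

The longest prefix of "rqf" already in the trie is "rq" (length 2).
New nodes needed: |"rqf"| − 2 = 3 − 2 = 1.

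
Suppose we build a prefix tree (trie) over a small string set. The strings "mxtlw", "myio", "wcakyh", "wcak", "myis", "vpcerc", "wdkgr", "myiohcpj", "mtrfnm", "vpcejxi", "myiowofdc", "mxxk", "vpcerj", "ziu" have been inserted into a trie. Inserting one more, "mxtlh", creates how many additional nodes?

1

Walking "mxtlh" from the root, the first 4 characters ("mxtl") follow existing edges; "h" is the first miss.
New nodes needed: |"mxtlh"| − 4 = 5 − 4 = 1.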